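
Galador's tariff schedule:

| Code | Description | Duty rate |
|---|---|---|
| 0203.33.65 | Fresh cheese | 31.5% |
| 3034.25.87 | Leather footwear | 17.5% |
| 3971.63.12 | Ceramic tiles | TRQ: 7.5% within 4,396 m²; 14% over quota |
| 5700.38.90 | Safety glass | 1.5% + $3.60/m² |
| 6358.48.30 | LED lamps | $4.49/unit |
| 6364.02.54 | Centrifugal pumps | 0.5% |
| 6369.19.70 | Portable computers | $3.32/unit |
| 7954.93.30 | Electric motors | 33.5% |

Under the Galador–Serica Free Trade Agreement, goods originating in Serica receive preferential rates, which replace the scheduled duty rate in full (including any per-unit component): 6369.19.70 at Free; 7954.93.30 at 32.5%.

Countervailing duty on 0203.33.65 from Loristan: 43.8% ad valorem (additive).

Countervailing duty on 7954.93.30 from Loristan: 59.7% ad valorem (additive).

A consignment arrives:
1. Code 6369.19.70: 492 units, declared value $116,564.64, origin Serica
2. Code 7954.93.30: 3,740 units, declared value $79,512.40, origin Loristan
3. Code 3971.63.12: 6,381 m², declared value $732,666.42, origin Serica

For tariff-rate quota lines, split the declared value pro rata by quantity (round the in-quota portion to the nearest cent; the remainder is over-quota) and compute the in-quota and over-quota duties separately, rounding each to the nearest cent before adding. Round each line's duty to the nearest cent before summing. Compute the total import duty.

$143,870.19

Line 1 (6369.19.70, Serica, 492 units, $116,564.64):
Base rate for 6369.19.70 is $3.32/unit.
Origin Serica qualifies under the Galador–Serica agreement and 6369.19.70 is covered: preferential rate Free applies instead.
Duty = $116,564.64 × 0% = $0.00.
Line 2 (7954.93.30, Loristan, 3,740 units, $79,512.40):
Base rate for 7954.93.30 is 33.5%.
7954.93.30 has an FTA preferential rate, but origin Loristan is not Serica; base rate stands.
Additional duty on 7954.93.30 from Loristan: +59.7%. Applied ad valorem rate: 33.5% + 59.7% = 93.2%.
Duty = $79,512.40 × 93.2% = $74,105.56.
Line 3 (3971.63.12, Serica, 6,381 m², $732,666.42):
Code 3971.63.12 is under a tariff-rate quota (threshold 4,396 m²). In-quota: 4,396 m² at 7.5%; over-quota: 1,985 m² at 14%.
Pro-rata value split: in-quota = $732,666.42 × 4,396/6,381 = $504,748.72; over-quota = $732,666.42 − $504,748.72 = $227,917.70.
In-quota duty = $504,748.72 × 7.5% = $37,856.15. Over-quota duty = $227,917.70 × 14% = $31,908.48.
Line duty = $37,856.15 + $31,908.48 = $69,764.63.
Total = $0.00 + $74,105.56 + $69,764.63 = $143,870.19.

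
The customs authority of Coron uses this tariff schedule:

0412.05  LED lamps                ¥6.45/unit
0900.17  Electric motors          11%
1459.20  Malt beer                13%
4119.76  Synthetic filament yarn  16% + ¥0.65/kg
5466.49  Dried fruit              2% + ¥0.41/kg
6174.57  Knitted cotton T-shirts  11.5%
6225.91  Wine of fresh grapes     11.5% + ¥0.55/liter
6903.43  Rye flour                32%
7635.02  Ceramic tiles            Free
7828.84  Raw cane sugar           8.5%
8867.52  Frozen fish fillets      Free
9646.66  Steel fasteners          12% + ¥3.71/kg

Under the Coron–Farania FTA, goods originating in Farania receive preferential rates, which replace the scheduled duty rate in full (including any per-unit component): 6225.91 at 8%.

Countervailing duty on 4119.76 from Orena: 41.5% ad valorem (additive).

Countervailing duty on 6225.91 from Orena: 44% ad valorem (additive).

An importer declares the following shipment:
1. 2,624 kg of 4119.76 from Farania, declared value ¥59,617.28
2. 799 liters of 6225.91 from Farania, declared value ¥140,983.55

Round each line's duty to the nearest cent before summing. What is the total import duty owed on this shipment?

Line 1 (4119.76, Farania, 2,624 kg, ¥59,617.28):
Base rate for 4119.76 is 16% + ¥0.65/kg.
Origin Farania is the FTA partner but 4119.76 is not on the preference list; base rate stands.
The additional-duty order on 4119.76 targets Orena, not Farania; it does not apply.
Duty = ¥59,617.28 × 16% + 2,624 × ¥0.65 = ¥11,244.36.
Line 2 (6225.91, Farania, 799 liters, ¥140,983.55):
Base rate for 6225.91 is 11.5% + ¥0.55/liter.
Origin Farania qualifies under the Coron–Farania agreement and 6225.91 is covered: preferential rate 8% applies instead.
The additional-duty order on 6225.91 targets Orena, not Farania; it does not apply.
Duty = ¥140,983.55 × 8% = ¥11,278.68.
Total = ¥11,244.36 + ¥11,278.68 = ¥22,523.04.

¥22,523.04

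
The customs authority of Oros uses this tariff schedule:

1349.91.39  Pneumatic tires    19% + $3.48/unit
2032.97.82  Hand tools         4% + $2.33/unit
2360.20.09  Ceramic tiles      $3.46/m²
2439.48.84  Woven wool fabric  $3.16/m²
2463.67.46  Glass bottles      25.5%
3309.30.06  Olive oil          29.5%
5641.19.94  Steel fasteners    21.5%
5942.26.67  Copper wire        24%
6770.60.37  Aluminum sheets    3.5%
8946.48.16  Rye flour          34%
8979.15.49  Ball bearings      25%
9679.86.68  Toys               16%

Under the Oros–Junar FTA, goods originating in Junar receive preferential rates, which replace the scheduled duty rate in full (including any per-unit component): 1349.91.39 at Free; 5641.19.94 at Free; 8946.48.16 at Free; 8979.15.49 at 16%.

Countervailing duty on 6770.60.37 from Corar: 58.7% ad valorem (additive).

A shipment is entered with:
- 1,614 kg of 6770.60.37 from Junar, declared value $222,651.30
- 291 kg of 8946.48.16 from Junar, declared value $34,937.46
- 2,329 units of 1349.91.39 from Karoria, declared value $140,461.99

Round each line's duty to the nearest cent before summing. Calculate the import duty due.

Line 1 (6770.60.37, Junar, 1,614 kg, $222,651.30):
Base rate for 6770.60.37 is 3.5%.
Origin Junar is the FTA partner but 6770.60.37 is not on the preference list; base rate stands.
The additional-duty order on 6770.60.37 targets Corar, not Junar; it does not apply.
Duty = $222,651.30 × 3.5% = $7,792.80.
Line 2 (8946.48.16, Junar, 291 kg, $34,937.46):
Base rate for 8946.48.16 is 34%.
Origin Junar qualifies under the Oros–Junar agreement and 8946.48.16 is covered: preferential rate Free applies instead.
Duty = $34,937.46 × 0% = $0.00.
Line 3 (1349.91.39, Karoria, 2,329 units, $140,461.99):
Base rate for 1349.91.39 is 19% + $3.48/unit.
1349.91.39 has an FTA preferential rate, but origin Karoria is not Junar; base rate stands.
Duty = $140,461.99 × 19% + 2,329 × $3.48 = $34,792.70.
Total = $7,792.80 + $0.00 + $34,792.70 = $42,585.50.

$42,585.50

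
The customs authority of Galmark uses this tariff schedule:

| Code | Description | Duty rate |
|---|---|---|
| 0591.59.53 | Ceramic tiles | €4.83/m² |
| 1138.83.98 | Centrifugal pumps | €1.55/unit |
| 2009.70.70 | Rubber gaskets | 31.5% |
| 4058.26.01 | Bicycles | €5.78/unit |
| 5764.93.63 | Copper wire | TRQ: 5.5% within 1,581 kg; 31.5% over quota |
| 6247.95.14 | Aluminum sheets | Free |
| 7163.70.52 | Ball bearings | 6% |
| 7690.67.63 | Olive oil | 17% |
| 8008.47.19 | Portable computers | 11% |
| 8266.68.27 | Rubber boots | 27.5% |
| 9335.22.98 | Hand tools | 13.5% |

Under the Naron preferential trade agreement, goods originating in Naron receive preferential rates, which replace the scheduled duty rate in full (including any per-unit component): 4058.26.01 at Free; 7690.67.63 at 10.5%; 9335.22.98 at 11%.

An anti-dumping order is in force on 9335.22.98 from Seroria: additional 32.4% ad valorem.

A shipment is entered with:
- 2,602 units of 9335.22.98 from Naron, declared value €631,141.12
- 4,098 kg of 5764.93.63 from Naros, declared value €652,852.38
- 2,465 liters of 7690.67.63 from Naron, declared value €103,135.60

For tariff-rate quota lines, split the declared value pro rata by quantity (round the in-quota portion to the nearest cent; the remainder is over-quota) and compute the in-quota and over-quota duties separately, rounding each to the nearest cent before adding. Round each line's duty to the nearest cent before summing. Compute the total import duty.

Line 1 (9335.22.98, Naron, 2,602 units, €631,141.12):
Base rate for 9335.22.98 is 13.5%.
Origin Naron qualifies under the Galmark–Naron agreement and 9335.22.98 is covered: preferential rate 11% applies instead.
The additional-duty order on 9335.22.98 targets Seroria, not Naron; it does not apply.
Duty = €631,141.12 × 11% = €69,425.52.
Line 2 (5764.93.63, Naros, 4,098 kg, €652,852.38):
Code 5764.93.63 is under a tariff-rate quota (threshold 1,581 kg). In-quota: 1,581 kg at 5.5%; over-quota: 2,517 kg at 31.5%.
Pro-rata value split: in-quota = €652,852.38 × 1,581/4,098 = €251,869.11; over-quota = €652,852.38 − €251,869.11 = €400,983.27.
In-quota duty = €251,869.11 × 5.5% = €13,852.80. Over-quota duty = €400,983.27 × 31.5% = €126,309.73.
Line duty = €13,852.80 + €126,309.73 = €140,162.53.
Line 3 (7690.67.63, Naron, 2,465 liters, €103,135.60):
Base rate for 7690.67.63 is 17%.
Origin Naron qualifies under the Galmark–Naron agreement and 7690.67.63 is covered: preferential rate 10.5% applies instead.
Duty = €103,135.60 × 10.5% = €10,829.24.
Total = €69,425.52 + €140,162.53 + €10,829.24 = €220,417.29.

€220,417.29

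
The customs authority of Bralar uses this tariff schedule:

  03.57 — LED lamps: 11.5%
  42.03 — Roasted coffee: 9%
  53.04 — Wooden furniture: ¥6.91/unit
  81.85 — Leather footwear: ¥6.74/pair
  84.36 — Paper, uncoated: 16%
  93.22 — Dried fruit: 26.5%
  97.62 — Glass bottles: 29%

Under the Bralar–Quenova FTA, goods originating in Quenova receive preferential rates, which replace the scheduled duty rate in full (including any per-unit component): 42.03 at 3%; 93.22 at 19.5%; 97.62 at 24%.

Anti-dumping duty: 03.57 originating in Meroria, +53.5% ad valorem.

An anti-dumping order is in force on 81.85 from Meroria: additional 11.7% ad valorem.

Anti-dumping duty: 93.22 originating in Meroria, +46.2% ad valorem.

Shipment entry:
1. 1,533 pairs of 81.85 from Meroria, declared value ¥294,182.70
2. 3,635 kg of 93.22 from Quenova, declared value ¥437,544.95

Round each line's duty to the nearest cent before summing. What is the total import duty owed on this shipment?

Line 1 (81.85, Meroria, 1,533 pairs, ¥294,182.70):
Base rate for 81.85 is ¥6.74/pair.
Additional duty on 81.85 from Meroria: +11.7% ad valorem. Applied ad valorem rate = 11.7%.
Duty = ¥294,182.70 × 11.7% + 1,533 × ¥6.74 = ¥44,751.80.
Line 2 (93.22, Quenova, 3,635 kg, ¥437,544.95):
Base rate for 93.22 is 26.5%.
Origin Quenova qualifies under the Bralar–Quenova agreement and 93.22 is covered: preferential rate 19.5% applies instead.
The additional-duty order on 93.22 targets Meroria, not Quenova; it does not apply.
Duty = ¥437,544.95 × 19.5% = ¥85,321.27.
Total = ¥44,751.80 + ¥85,321.27 = ¥130,073.07.

¥130,073.07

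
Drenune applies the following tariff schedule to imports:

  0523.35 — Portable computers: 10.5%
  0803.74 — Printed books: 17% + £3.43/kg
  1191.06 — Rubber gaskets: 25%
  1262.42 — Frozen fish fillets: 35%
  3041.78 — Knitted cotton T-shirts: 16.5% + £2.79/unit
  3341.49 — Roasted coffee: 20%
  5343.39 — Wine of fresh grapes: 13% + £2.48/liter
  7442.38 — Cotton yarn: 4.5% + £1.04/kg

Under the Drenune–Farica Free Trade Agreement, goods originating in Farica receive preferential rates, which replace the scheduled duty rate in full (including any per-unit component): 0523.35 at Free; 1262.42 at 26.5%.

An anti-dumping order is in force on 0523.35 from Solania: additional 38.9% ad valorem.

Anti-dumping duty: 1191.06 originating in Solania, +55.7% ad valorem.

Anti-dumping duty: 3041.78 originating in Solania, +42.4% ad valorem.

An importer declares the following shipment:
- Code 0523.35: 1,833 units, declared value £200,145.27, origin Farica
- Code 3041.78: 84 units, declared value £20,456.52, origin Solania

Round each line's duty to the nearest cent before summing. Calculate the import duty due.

£12,283.25

Line 1 (0523.35, Farica, 1,833 units, £200,145.27):
Base rate for 0523.35 is 10.5%.
Origin Farica qualifies under the Drenune–Farica agreement and 0523.35 is covered: preferential rate Free applies instead.
The additional-duty order on 0523.35 targets Solania, not Farica; it does not apply.
Duty = £200,145.27 × 0% = £0.00.
Line 2 (3041.78, Solania, 84 units, £20,456.52):
Base rate for 3041.78 is 16.5% + £2.79/unit.
Additional duty on 3041.78 from Solania: +42.4%. Applied ad valorem rate: 16.5% + 42.4% = 58.9%.
Duty = £20,456.52 × 58.9% + 84 × £2.79 = £12,283.25.
Total = £0.00 + £12,283.25 = £12,283.25.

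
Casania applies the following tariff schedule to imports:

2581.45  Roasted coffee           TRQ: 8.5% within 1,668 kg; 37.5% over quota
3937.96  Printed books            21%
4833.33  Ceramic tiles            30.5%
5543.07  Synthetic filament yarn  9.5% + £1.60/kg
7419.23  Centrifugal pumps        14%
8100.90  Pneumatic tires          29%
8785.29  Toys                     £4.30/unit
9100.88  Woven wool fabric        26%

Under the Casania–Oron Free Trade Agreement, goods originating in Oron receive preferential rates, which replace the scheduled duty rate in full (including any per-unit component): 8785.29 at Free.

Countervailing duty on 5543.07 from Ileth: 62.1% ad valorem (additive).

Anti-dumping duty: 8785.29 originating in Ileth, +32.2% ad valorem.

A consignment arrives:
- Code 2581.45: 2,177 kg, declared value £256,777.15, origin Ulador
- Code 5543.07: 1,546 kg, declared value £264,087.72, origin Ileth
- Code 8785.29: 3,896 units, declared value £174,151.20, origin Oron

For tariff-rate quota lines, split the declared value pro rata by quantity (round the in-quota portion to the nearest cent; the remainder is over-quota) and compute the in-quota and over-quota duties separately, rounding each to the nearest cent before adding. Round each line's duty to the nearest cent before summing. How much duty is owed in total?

£230,797.07

Line 1 (2581.45, Ulador, 2,177 kg, £256,777.15):
Code 2581.45 is under a tariff-rate quota (threshold 1,668 kg). In-quota: 1,668 kg at 8.5%; over-quota: 509 kg at 37.5%.
Pro-rata value split: in-quota = £256,777.15 × 1,668/2,177 = £196,740.60; over-quota = £256,777.15 − £196,740.60 = £60,036.55.
In-quota duty = £196,740.60 × 8.5% = £16,722.95. Over-quota duty = £60,036.55 × 37.5% = £22,513.71.
Line duty = £16,722.95 + £22,513.71 = £39,236.66.
Line 2 (5543.07, Ileth, 1,546 kg, £264,087.72):
Base rate for 5543.07 is 9.5% + £1.60/kg.
Additional duty on 5543.07 from Ileth: +62.1%. Applied ad valorem rate: 9.5% + 62.1% = 71.6%.
Duty = £264,087.72 × 71.6% + 1,546 × £1.60 = £191,560.41.
Line 3 (8785.29, Oron, 3,896 units, £174,151.20):
Base rate for 8785.29 is £4.30/unit.
Origin Oron qualifies under the Casania–Oron agreement and 8785.29 is covered: preferential rate Free applies instead.
The additional-duty order on 8785.29 targets Ileth, not Oron; it does not apply.
Duty = £174,151.20 × 0% = £0.00.
Total = £39,236.66 + £191,560.41 + £0.00 = £230,797.07.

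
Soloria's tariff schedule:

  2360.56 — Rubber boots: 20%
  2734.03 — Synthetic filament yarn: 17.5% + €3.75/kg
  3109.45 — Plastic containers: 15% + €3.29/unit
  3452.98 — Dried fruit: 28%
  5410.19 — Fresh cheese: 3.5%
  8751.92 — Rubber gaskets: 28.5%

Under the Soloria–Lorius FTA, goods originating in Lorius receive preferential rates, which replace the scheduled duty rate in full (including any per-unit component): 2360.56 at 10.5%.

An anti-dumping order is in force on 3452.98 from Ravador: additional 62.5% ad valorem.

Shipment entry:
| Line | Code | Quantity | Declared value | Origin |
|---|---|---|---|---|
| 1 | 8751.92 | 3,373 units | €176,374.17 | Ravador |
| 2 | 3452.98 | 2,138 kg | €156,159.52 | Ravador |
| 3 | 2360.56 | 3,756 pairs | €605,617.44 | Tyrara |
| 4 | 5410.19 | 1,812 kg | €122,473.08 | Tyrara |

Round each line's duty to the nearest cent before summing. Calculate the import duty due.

€317,001.06

Line 1 (8751.92, Ravador, 3,373 units, €176,374.17):
Base rate for 8751.92 is 28.5%.
Duty = €176,374.17 × 28.5% = €50,266.64.
Line 2 (3452.98, Ravador, 2,138 kg, €156,159.52):
Base rate for 3452.98 is 28%.
Additional duty on 3452.98 from Ravador: +62.5%. Applied ad valorem rate: 28% + 62.5% = 90.5%.
Duty = €156,159.52 × 90.5% = €141,324.37.
Line 3 (2360.56, Tyrara, 3,756 pairs, €605,617.44):
Base rate for 2360.56 is 20%.
2360.56 has an FTA preferential rate, but origin Tyrara is not Lorius; base rate stands.
Duty = €605,617.44 × 20% = €121,123.49.
Line 4 (5410.19, Tyrara, 1,812 kg, €122,473.08):
Base rate for 5410.19 is 3.5%.
Duty = €122,473.08 × 3.5% = €4,286.56.
Total = €50,266.64 + €141,324.37 + €121,123.49 + €4,286.56 = €317,001.06.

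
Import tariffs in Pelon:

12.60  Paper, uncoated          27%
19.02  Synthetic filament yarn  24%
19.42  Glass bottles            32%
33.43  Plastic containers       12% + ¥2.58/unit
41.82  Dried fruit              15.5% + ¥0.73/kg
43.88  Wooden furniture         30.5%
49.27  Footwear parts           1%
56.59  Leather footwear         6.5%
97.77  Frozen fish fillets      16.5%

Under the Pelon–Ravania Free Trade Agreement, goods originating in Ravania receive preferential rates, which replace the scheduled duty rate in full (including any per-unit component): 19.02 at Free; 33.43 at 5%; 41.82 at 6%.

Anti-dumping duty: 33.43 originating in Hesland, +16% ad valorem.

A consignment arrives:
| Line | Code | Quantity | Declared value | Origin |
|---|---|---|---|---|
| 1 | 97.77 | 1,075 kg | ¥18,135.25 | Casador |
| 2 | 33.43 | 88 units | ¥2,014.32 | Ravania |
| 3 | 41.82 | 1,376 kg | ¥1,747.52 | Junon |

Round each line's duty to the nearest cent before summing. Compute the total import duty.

Line 1 (97.77, Casador, 1,075 kg, ¥18,135.25):
Base rate for 97.77 is 16.5%.
Duty = ¥18,135.25 × 16.5% = ¥2,992.32.
Line 2 (33.43, Ravania, 88 units, ¥2,014.32):
Base rate for 33.43 is 12% + ¥2.58/unit.
Origin Ravania qualifies under the Pelon–Ravania agreement and 33.43 is covered: preferential rate 5% applies instead.
The additional-duty order on 33.43 targets Hesland, not Ravania; it does not apply.
Duty = ¥2,014.32 × 5% = ¥100.72.
Line 3 (41.82, Junon, 1,376 kg, ¥1,747.52):
Base rate for 41.82 is 15.5% + ¥0.73/kg.
41.82 has an FTA preferential rate, but origin Junon is not Ravania; base rate stands.
Duty = ¥1,747.52 × 15.5% + 1,376 × ¥0.73 = ¥1,275.35.
Total = ¥2,992.32 + ¥100.72 + ¥1,275.35 = ¥4,368.39.

¥4,368.39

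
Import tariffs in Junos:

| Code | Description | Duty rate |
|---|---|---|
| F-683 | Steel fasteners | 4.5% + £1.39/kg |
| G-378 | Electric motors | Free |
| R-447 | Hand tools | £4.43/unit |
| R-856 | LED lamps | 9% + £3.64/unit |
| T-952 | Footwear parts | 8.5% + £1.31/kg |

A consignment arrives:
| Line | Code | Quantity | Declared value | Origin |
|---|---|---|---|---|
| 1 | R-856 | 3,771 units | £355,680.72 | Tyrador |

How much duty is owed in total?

£45,737.70

Line 1 (R-856, Tyrador, 3,771 units, £355,680.72):
Base rate for R-856 is 9% + £3.64/unit.
Duty = £355,680.72 × 9% + 3,771 × £3.64 = £45,737.70.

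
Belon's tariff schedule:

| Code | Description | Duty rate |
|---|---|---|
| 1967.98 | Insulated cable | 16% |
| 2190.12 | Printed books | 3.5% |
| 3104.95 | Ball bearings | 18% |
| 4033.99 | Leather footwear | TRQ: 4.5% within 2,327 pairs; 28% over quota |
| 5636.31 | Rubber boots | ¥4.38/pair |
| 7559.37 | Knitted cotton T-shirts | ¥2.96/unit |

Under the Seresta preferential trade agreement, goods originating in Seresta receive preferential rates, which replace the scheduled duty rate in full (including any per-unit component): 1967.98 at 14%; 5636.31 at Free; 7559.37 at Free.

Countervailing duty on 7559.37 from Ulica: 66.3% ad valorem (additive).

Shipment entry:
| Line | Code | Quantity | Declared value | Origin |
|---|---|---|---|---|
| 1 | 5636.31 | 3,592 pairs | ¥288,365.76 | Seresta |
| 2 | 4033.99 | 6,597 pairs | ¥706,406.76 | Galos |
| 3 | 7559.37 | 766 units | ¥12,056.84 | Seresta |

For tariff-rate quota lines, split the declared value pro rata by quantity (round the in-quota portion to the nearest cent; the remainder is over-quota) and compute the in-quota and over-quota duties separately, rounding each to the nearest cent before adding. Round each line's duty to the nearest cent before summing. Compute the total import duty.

¥139,237.73

Line 1 (5636.31, Seresta, 3,592 pairs, ¥288,365.76):
Base rate for 5636.31 is ¥4.38/pair.
Origin Seresta qualifies under the Belon–Seresta agreement and 5636.31 is covered: preferential rate Free applies instead.
Duty = ¥288,365.76 × 0% = ¥0.00.
Line 2 (4033.99, Galos, 6,597 pairs, ¥706,406.76):
Code 4033.99 is under a tariff-rate quota (threshold 2,327 pairs). In-quota: 2,327 pairs at 4.5%; over-quota: 4,270 pairs at 28%.
Pro-rata value split: in-quota = ¥706,406.76 × 2,327/6,597 = ¥249,175.16; over-quota = ¥706,406.76 − ¥249,175.16 = ¥457,231.60.
In-quota duty = ¥249,175.16 × 4.5% = ¥11,212.88. Over-quota duty = ¥457,231.60 × 28% = ¥128,024.85.
Line duty = ¥11,212.88 + ¥128,024.85 = ¥139,237.73.
Line 3 (7559.37, Seresta, 766 units, ¥12,056.84):
Base rate for 7559.37 is ¥2.96/unit.
Origin Seresta qualifies under the Belon–Seresta agreement and 7559.37 is covered: preferential rate Free applies instead.
The additional-duty order on 7559.37 targets Ulica, not Seresta; it does not apply.
Duty = ¥12,056.84 × 0% = ¥0.00.
Total = ¥0.00 + ¥139,237.73 + ¥0.00 = ¥139,237.73.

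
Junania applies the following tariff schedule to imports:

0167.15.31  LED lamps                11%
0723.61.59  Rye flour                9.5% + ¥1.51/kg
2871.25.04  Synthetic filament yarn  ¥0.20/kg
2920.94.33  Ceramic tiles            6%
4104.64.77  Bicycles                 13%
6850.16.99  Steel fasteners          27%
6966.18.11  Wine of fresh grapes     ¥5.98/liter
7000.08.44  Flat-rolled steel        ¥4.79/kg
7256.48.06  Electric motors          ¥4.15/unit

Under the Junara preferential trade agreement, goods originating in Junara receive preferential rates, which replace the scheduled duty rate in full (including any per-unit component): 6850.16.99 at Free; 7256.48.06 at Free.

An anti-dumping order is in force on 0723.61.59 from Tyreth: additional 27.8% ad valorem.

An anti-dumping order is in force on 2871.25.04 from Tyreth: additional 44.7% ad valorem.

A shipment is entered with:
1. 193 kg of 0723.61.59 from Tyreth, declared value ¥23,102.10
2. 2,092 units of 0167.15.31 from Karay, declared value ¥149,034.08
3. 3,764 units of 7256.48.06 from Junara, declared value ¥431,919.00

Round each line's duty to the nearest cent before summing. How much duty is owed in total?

¥25,302.26

Line 1 (0723.61.59, Tyreth, 193 kg, ¥23,102.10):
Base rate for 0723.61.59 is 9.5% + ¥1.51/kg.
Additional duty on 0723.61.59 from Tyreth: +27.8%. Applied ad valorem rate: 9.5% + 27.8% = 37.3%.
Duty = ¥23,102.10 × 37.3% + 193 × ¥1.51 = ¥8,908.51.
Line 2 (0167.15.31, Karay, 2,092 units, ¥149,034.08):
Base rate for 0167.15.31 is 11%.
Duty = ¥149,034.08 × 11% = ¥16,393.75.
Line 3 (7256.48.06, Junara, 3,764 units, ¥431,919.00):
Base rate for 7256.48.06 is ¥4.15/unit.
Origin Junara qualifies under the Junania–Junara agreement and 7256.48.06 is covered: preferential rate Free applies instead.
Duty = ¥431,919.00 × 0% = ¥0.00.
Total = ¥8,908.51 + ¥16,393.75 + ¥0.00 = ¥25,302.26.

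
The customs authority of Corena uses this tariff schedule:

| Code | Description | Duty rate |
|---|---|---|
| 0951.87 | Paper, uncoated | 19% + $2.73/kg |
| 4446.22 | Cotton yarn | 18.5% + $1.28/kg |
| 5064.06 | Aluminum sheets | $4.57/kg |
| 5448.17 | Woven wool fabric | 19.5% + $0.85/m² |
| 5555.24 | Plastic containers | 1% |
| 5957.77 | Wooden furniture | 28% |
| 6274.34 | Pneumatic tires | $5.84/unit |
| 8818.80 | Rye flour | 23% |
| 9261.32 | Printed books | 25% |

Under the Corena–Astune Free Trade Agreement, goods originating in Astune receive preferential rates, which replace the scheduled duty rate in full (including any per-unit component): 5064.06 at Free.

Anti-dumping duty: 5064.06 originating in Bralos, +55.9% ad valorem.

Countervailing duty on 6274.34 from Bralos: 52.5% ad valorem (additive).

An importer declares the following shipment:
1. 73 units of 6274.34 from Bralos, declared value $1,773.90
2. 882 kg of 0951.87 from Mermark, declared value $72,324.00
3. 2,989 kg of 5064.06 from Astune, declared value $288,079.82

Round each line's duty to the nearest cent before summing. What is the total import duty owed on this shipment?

$17,507.04

Line 1 (6274.34, Bralos, 73 units, $1,773.90):
Base rate for 6274.34 is $5.84/unit.
Additional duty on 6274.34 from Bralos: +52.5% ad valorem. Applied ad valorem rate = 52.5%.
Duty = $1,773.90 × 52.5% + 73 × $5.84 = $1,357.62.
Line 2 (0951.87, Mermark, 882 kg, $72,324.00):
Base rate for 0951.87 is 19% + $2.73/kg.
Duty = $72,324.00 × 19% + 882 × $2.73 = $16,149.42.
Line 3 (5064.06, Astune, 2,989 kg, $288,079.82):
Base rate for 5064.06 is $4.57/kg.
Origin Astune qualifies under the Corena–Astune agreement and 5064.06 is covered: preferential rate Free applies instead.
The additional-duty order on 5064.06 targets Bralos, not Astune; it does not apply.
Duty = $288,079.82 × 0% = $0.00.
Total = $1,357.62 + $16,149.42 + $0.00 = $17,507.04.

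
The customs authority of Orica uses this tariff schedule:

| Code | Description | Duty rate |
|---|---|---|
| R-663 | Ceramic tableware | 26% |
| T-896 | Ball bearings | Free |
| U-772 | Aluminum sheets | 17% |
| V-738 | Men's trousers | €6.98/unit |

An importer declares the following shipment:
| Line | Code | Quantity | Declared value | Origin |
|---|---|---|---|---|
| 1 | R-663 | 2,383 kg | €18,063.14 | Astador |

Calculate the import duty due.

Line 1 (R-663, Astador, 2,383 kg, €18,063.14):
Base rate for R-663 is 26%.
Duty = €18,063.14 × 26% = €4,696.42.

€4,696.42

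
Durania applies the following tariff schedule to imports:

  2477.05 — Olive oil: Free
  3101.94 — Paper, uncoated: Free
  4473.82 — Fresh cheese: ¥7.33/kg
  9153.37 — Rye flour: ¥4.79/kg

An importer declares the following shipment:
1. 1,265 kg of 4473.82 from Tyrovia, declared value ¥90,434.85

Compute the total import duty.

¥9,272.45

Line 1 (4473.82, Tyrovia, 1,265 kg, ¥90,434.85):
Base rate for 4473.82 is ¥7.33/kg.
Duty = 1,265 × ¥7.33 = ¥9,272.45.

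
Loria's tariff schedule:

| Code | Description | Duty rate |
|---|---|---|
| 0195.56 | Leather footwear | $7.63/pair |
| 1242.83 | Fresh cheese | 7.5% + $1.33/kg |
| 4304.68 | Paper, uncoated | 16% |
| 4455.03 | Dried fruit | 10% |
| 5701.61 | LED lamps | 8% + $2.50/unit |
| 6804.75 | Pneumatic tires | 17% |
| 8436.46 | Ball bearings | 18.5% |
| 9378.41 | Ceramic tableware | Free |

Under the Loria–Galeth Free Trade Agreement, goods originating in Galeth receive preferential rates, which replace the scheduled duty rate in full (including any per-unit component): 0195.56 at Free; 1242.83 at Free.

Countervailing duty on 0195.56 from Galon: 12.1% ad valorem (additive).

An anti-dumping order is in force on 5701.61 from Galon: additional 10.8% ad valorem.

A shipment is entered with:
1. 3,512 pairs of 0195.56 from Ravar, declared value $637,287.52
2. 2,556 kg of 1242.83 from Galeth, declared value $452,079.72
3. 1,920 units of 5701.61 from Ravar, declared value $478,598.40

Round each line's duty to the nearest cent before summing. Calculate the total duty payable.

Line 1 (0195.56, Ravar, 3,512 pairs, $637,287.52):
Base rate for 0195.56 is $7.63/pair.
0195.56 has an FTA preferential rate, but origin Ravar is not Galeth; base rate stands.
The additional-duty order on 0195.56 targets Galon, not Ravar; it does not apply.
Duty = 3,512 × $7.63 = $26,796.56.
Line 2 (1242.83, Galeth, 2,556 kg, $452,079.72):
Base rate for 1242.83 is 7.5% + $1.33/kg.
Origin Galeth qualifies under the Loria–Galeth agreement and 1242.83 is covered: preferential rate Free applies instead.
Duty = $452,079.72 × 0% = $0.00.
Line 3 (5701.61, Ravar, 1,920 units, $478,598.40):
Base rate for 5701.61 is 8% + $2.50/unit.
The additional-duty order on 5701.61 targets Galon, not Ravar; it does not apply.
Duty = $478,598.40 × 8% + 1,920 × $2.50 = $43,087.87.
Total = $26,796.56 + $0.00 + $43,087.87 = $69,884.43.

$69,884.43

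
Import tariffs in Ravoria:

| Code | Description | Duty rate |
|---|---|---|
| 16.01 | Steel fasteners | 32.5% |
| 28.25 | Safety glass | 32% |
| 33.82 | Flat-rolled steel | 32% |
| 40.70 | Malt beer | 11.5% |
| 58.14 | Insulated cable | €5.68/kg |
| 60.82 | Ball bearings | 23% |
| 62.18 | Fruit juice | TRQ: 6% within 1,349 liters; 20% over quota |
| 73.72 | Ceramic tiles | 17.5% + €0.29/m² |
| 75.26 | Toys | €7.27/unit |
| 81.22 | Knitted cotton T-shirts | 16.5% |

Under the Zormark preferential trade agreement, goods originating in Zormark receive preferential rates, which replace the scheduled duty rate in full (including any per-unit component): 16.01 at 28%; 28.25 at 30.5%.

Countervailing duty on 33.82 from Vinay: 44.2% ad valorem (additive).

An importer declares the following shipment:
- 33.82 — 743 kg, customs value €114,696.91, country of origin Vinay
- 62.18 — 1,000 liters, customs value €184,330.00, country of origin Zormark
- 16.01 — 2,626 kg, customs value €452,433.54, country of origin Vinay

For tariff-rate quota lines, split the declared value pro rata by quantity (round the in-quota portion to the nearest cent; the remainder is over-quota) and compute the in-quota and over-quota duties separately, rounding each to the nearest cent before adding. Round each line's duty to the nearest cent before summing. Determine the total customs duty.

Line 1 (33.82, Vinay, 743 kg, €114,696.91):
Base rate for 33.82 is 32%.
Additional duty on 33.82 from Vinay: +44.2%. Applied ad valorem rate: 32% + 44.2% = 76.2%.
Duty = €114,696.91 × 76.2% = €87,399.05.
Line 2 (62.18, Zormark, 1,000 liters, €184,330.00):
Code 62.18 is under a tariff-rate quota (threshold 1,349 liters). Quantity 1,000 liters is within the quota, so the in-quota rate 6% applies to the full value.
Duty = €184,330.00 × 6% = €11,059.80.
Line 3 (16.01, Vinay, 2,626 kg, €452,433.54):
Base rate for 16.01 is 32.5%.
16.01 has an FTA preferential rate, but origin Vinay is not Zormark; base rate stands.
Duty = €452,433.54 × 32.5% = €147,040.90.
Total = €87,399.05 + €11,059.80 + €147,040.90 = €245,499.75.

€245,499.75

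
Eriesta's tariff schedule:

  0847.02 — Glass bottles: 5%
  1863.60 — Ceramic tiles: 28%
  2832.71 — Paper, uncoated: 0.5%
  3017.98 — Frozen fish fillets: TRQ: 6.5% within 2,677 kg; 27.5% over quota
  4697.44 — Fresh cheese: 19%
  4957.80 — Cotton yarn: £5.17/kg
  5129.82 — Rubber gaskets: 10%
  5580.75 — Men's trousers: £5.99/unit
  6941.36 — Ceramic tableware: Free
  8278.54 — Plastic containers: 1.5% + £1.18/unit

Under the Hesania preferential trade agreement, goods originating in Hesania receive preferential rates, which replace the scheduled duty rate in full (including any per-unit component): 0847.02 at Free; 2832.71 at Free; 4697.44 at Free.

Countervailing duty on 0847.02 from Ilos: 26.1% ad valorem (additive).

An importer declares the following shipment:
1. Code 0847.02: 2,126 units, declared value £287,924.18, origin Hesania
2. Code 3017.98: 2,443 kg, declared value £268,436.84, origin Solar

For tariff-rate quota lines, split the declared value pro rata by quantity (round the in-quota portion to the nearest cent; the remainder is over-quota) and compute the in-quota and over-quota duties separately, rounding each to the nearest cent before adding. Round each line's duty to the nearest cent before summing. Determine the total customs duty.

£17,448.39

Line 1 (0847.02, Hesania, 2,126 units, £287,924.18):
Base rate for 0847.02 is 5%.
Origin Hesania qualifies under the Eriesta–Hesania agreement and 0847.02 is covered: preferential rate Free applies instead.
The additional-duty order on 0847.02 targets Ilos, not Hesania; it does not apply.
Duty = £287,924.18 × 0% = £0.00.
Line 2 (3017.98, Solar, 2,443 kg, £268,436.84):
Code 3017.98 is under a tariff-rate quota (threshold 2,677 kg). Quantity 2,443 kg is within the quota, so the in-quota rate 6.5% applies to the full value.
Duty = £268,436.84 × 6.5% = £17,448.39.
Total = £0.00 + £17,448.39 = £17,448.39.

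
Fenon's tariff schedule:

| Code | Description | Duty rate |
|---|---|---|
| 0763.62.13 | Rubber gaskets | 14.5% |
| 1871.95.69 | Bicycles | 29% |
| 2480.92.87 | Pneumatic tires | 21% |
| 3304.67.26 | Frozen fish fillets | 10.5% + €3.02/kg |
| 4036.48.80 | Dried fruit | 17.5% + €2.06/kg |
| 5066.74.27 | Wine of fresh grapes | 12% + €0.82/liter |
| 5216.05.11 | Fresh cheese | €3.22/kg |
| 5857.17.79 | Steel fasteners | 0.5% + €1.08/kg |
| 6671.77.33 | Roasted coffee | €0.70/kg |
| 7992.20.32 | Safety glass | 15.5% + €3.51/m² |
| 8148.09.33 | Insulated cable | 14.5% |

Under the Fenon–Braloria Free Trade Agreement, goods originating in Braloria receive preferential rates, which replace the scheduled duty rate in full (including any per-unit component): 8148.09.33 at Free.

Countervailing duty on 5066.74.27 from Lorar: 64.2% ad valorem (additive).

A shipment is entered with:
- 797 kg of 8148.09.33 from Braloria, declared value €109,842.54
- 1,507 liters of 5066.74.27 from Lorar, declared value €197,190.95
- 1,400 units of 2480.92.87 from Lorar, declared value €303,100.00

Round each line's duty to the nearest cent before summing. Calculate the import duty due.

Line 1 (8148.09.33, Braloria, 797 kg, €109,842.54):
Base rate for 8148.09.33 is 14.5%.
Origin Braloria qualifies under the Fenon–Braloria agreement and 8148.09.33 is covered: preferential rate Free applies instead.
Duty = €109,842.54 × 0% = €0.00.
Line 2 (5066.74.27, Lorar, 1,507 liters, €197,190.95):
Base rate for 5066.74.27 is 12% + €0.82/liter.
Additional duty on 5066.74.27 from Lorar: +64.2%. Applied ad valorem rate: 12% + 64.2% = 76.2%.
Duty = €197,190.95 × 76.2% + 1,507 × €0.82 = €151,495.24.
Line 3 (2480.92.87, Lorar, 1,400 units, €303,100.00):
Base rate for 2480.92.87 is 21%.
Duty = €303,100.00 × 21% = €63,651.00.
Total = €0.00 + €151,495.24 + €63,651.00 = €215,146.24.

€215,146.24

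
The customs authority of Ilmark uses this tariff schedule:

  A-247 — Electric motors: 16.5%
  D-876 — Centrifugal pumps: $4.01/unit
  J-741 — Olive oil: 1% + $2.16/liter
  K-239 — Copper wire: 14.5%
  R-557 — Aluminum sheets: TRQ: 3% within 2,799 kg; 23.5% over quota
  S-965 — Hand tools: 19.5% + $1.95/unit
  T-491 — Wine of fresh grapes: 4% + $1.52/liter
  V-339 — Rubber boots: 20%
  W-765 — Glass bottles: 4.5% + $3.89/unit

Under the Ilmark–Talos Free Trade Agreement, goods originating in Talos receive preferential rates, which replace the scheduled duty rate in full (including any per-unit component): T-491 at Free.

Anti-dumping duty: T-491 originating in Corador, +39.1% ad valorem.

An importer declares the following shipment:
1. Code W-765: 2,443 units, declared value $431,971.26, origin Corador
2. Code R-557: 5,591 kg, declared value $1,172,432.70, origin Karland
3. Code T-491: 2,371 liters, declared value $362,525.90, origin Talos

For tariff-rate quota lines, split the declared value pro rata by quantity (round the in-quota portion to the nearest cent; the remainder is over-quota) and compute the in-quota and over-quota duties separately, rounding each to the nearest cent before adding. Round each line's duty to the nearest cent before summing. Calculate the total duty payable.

$184,138.85

Line 1 (W-765, Corador, 2,443 units, $431,971.26):
Base rate for W-765 is 4.5% + $3.89/unit.
Duty = $431,971.26 × 4.5% + 2,443 × $3.89 = $28,941.98.
Line 2 (R-557, Karland, 5,591 kg, $1,172,432.70):
Code R-557 is under a tariff-rate quota (threshold 2,799 kg). In-quota: 2,799 kg at 3%; over-quota: 2,792 kg at 23.5%.
Pro-rata value split: in-quota = $1,172,432.70 × 2,799/5,591 = $586,950.30; over-quota = $1,172,432.70 − $586,950.30 = $585,482.40.
In-quota duty = $586,950.30 × 3% = $17,608.51. Over-quota duty = $585,482.40 × 23.5% = $137,588.36.
Line duty = $17,608.51 + $137,588.36 = $155,196.87.
Line 3 (T-491, Talos, 2,371 liters, $362,525.90):
Base rate for T-491 is 4% + $1.52/liter.
Origin Talos qualifies under the Ilmark–Talos agreement and T-491 is covered: preferential rate Free applies instead.
The additional-duty order on T-491 targets Corador, not Talos; it does not apply.
Duty = $362,525.90 × 0% = $0.00.
Total = $28,941.98 + $155,196.87 + $0.00 = $184,138.85.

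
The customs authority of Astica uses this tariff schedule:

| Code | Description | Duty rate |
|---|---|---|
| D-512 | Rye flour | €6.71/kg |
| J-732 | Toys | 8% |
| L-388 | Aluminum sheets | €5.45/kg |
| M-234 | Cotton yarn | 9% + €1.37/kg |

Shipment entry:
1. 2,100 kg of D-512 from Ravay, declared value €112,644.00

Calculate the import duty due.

€14,091.00

Line 1 (D-512, Ravay, 2,100 kg, €112,644.00):
Base rate for D-512 is €6.71/kg.
Duty = 2,100 × €6.71 = €14,091.00.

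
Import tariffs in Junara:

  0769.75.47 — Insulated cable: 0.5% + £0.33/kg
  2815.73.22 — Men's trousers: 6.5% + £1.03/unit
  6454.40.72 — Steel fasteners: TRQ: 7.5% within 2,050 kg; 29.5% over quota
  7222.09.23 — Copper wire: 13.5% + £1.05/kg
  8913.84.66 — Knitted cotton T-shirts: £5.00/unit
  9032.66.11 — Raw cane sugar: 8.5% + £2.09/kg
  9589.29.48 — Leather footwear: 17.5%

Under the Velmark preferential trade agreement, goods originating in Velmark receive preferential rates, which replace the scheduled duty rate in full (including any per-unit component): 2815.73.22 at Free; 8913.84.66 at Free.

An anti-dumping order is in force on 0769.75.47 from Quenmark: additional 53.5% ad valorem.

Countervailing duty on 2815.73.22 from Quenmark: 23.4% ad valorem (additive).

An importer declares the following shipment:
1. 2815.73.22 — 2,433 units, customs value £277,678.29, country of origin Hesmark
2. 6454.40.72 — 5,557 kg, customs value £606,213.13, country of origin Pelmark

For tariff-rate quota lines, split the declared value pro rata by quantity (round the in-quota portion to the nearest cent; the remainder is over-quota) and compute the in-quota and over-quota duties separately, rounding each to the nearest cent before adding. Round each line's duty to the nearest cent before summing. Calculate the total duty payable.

£150,188.37

Line 1 (2815.73.22, Hesmark, 2,433 units, £277,678.29):
Base rate for 2815.73.22 is 6.5% + £1.03/unit.
2815.73.22 has an FTA preferential rate, but origin Hesmark is not Velmark; base rate stands.
The additional-duty order on 2815.73.22 targets Quenmark, not Hesmark; it does not apply.
Duty = £277,678.29 × 6.5% + 2,433 × £1.03 = £20,555.08.
Line 2 (6454.40.72, Pelmark, 5,557 kg, £606,213.13):
Code 6454.40.72 is under a tariff-rate quota (threshold 2,050 kg). In-quota: 2,050 kg at 7.5%; over-quota: 3,507 kg at 29.5%.
Pro-rata value split: in-quota = £606,213.13 × 2,050/5,557 = £223,634.50; over-quota = £606,213.13 − £223,634.50 = £382,578.63.
In-quota duty = £223,634.50 × 7.5% = £16,772.59. Over-quota duty = £382,578.63 × 29.5% = £112,860.70.
Line duty = £16,772.59 + £112,860.70 = £129,633.29.
Total = £20,555.08 + £129,633.29 = £150,188.37.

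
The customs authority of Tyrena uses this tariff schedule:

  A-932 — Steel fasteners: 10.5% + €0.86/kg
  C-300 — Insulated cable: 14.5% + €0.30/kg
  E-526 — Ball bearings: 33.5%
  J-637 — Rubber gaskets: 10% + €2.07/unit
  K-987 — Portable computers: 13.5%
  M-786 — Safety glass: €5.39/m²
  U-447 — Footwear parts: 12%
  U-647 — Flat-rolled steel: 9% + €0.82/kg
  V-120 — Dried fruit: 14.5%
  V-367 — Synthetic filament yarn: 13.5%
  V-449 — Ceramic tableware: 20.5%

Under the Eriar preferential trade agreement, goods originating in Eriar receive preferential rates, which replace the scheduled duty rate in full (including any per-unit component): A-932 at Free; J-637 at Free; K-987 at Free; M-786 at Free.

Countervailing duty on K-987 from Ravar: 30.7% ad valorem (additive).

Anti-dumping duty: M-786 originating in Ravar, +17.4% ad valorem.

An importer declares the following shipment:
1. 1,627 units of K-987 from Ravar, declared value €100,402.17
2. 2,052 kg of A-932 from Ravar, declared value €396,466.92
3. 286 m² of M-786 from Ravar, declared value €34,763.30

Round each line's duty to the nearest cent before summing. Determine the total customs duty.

€95,361.86

Line 1 (K-987, Ravar, 1,627 units, €100,402.17):
Base rate for K-987 is 13.5%.
K-987 has an FTA preferential rate, but origin Ravar is not Eriar; base rate stands.
Additional duty on K-987 from Ravar: +30.7%. Applied ad valorem rate: 13.5% + 30.7% = 44.2%.
Duty = €100,402.17 × 44.2% = €44,377.76.
Line 2 (A-932, Ravar, 2,052 kg, €396,466.92):
Base rate for A-932 is 10.5% + €0.86/kg.
A-932 has an FTA preferential rate, but origin Ravar is not Eriar; base rate stands.
Duty = €396,466.92 × 10.5% + 2,052 × €0.86 = €43,393.75.
Line 3 (M-786, Ravar, 286 m², €34,763.30):
Base rate for M-786 is €5.39/m².
M-786 has an FTA preferential rate, but origin Ravar is not Eriar; base rate stands.
Additional duty on M-786 from Ravar: +17.4% ad valorem. Applied ad valorem rate = 17.4%.
Duty = €34,763.30 × 17.4% + 286 × €5.39 = €7,590.35.
Total = €44,377.76 + €43,393.75 + €7,590.35 = €95,361.86.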